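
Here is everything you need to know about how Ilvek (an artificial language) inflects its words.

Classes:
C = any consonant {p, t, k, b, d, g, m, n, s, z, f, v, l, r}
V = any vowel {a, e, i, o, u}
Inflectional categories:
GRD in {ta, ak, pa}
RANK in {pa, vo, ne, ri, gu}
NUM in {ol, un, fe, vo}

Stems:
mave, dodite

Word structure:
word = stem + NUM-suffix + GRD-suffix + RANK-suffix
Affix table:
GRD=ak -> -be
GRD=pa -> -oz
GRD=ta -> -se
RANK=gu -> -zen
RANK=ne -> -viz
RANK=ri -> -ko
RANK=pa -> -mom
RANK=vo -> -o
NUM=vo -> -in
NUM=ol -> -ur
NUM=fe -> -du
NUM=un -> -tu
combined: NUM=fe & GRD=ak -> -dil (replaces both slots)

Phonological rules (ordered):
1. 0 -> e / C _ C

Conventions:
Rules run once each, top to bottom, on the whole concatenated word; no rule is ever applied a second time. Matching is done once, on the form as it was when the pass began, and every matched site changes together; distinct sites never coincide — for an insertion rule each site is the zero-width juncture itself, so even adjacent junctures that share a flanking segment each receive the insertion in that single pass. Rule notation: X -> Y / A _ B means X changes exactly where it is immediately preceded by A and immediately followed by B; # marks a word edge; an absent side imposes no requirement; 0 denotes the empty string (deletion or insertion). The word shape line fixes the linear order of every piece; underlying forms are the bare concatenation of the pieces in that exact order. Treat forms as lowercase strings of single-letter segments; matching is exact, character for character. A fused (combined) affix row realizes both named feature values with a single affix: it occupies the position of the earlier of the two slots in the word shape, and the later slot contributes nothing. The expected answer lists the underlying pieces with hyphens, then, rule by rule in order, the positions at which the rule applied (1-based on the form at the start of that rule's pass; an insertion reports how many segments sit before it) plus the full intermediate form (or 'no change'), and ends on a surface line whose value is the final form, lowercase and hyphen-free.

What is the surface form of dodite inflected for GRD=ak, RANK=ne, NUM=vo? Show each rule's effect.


underlying: dodite-in-be-viz
1. 0 -> e / C _ C: inserts after position(s) 8: doditeinebeviz
surface: doditeinebeviz


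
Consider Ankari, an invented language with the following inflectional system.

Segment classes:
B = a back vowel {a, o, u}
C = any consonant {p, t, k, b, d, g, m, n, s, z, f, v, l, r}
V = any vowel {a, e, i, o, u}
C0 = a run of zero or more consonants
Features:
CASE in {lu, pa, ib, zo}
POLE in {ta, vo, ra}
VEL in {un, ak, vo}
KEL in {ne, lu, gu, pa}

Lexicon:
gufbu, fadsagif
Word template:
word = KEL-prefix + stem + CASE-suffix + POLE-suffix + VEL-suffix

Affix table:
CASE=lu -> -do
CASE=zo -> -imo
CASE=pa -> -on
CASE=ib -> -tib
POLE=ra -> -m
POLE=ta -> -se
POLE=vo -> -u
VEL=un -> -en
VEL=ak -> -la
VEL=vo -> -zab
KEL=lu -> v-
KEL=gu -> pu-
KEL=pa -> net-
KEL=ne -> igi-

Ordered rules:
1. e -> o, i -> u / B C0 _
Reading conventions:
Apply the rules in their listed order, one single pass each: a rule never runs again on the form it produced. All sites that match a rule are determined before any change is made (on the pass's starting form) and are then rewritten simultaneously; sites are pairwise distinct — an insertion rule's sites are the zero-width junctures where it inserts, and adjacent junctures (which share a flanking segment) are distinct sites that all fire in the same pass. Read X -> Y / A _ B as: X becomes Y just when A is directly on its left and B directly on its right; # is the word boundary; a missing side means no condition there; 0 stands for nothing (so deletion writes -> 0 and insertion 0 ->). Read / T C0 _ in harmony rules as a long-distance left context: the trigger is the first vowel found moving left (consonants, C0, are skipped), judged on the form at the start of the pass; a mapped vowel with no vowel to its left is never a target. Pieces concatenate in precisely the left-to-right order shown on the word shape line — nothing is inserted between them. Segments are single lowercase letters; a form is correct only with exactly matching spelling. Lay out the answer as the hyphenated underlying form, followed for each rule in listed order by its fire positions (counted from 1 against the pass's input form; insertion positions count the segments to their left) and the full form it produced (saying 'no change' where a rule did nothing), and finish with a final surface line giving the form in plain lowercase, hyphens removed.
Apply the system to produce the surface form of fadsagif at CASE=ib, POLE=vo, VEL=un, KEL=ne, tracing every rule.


underlying: igi-fadsagif-tib-u-en
1. e -> o, i -> u / B C0 _: fires at position(s) 10, 16: igifadsaguftibuon
surface: igifadsaguftibuon


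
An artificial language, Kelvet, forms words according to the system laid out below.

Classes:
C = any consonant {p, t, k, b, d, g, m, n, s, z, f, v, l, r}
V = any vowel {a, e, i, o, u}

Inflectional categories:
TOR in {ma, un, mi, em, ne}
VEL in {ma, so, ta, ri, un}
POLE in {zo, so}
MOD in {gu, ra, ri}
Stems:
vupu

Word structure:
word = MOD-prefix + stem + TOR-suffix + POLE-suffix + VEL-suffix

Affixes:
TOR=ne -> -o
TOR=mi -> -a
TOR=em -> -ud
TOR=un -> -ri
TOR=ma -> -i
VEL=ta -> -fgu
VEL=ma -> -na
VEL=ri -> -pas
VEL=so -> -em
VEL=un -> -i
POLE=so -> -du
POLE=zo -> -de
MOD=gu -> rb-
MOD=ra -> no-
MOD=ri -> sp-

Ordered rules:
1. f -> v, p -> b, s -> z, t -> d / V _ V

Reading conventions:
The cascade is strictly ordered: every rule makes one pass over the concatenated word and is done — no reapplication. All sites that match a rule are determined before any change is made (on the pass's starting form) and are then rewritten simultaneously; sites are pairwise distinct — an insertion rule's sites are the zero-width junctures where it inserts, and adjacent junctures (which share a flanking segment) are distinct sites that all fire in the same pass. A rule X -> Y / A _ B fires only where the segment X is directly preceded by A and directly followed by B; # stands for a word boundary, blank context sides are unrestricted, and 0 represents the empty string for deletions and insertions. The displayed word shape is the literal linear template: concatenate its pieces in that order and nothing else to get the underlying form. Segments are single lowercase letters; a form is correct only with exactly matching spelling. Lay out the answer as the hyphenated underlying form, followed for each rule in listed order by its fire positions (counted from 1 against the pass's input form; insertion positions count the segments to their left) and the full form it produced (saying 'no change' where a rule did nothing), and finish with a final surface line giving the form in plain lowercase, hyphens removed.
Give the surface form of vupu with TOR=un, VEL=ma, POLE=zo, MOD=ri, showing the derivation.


underlying: sp-vupu-ri-de-na
1. f -> v, p -> b, s -> z, t -> d / V _ V: fires at position(s) 5: spvuburidena
surface: spvuburidena


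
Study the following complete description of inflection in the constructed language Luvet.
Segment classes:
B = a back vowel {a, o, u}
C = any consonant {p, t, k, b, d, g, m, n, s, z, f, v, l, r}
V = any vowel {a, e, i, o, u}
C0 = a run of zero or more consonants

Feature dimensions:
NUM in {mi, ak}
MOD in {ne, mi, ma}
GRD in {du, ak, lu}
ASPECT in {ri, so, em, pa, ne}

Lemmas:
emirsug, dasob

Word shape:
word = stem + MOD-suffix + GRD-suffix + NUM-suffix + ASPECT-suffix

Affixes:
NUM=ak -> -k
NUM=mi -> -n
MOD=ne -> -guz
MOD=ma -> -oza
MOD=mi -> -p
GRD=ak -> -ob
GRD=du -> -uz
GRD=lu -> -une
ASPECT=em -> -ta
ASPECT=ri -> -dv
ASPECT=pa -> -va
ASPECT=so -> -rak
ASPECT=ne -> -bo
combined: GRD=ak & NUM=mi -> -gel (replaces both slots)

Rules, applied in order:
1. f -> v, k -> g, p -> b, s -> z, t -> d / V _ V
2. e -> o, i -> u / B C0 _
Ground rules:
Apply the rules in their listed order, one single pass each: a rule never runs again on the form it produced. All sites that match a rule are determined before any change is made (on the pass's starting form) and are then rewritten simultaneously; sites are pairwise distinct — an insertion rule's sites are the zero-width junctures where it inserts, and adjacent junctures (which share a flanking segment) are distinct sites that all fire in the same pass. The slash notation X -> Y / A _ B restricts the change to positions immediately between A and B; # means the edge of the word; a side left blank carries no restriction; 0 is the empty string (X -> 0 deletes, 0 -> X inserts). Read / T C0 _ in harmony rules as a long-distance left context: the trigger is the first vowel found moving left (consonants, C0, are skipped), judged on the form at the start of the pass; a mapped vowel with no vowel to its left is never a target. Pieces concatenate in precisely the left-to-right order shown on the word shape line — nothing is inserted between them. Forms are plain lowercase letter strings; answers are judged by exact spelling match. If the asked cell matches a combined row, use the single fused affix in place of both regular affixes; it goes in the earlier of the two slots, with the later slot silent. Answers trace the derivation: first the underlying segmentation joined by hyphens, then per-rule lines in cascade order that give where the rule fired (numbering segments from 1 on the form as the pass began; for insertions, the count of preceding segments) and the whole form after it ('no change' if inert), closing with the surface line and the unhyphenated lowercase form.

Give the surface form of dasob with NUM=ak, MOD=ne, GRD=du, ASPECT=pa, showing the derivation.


underlying: dasob-guz-uz-k-va
1. f -> v, k -> g, p -> b, s -> z, t -> d / V _ V: fires at position(s) 3: dazobguzuzkva
2. e -> o, i -> u / B C0 _: no change
surface: dazobguzuzkva


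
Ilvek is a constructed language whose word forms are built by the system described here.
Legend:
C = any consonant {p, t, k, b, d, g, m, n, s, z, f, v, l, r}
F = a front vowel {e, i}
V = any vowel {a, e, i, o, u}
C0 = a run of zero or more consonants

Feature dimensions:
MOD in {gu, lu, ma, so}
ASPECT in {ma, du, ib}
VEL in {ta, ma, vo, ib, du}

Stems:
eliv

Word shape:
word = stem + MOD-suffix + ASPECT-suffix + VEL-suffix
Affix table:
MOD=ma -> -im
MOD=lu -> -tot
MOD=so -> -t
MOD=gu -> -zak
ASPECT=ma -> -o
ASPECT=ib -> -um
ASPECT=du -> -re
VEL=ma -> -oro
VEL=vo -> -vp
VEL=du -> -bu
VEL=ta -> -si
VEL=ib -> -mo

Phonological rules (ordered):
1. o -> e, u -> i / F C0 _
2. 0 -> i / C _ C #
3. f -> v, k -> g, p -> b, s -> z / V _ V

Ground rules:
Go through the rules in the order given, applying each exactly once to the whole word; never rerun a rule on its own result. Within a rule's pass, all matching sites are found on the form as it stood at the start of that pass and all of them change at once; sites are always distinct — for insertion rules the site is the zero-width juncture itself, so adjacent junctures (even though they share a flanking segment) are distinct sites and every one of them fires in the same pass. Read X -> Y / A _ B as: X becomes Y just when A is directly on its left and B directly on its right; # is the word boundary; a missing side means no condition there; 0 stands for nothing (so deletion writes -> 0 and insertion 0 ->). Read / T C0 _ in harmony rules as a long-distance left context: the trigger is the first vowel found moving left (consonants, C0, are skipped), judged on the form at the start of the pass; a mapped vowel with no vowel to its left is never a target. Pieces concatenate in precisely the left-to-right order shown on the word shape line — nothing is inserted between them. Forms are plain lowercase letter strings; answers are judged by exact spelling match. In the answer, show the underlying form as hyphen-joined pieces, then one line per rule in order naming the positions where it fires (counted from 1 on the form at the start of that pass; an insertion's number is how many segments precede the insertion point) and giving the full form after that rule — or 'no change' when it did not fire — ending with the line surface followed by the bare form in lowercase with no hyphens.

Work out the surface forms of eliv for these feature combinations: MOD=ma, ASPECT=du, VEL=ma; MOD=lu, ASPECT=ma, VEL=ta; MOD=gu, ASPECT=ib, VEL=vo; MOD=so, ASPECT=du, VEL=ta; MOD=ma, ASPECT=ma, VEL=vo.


cell MOD=ma, ASPECT=du, VEL=ma:
underlying: eliv-im-re-oro
1. o -> e, u -> i / F C0 _: fires at position(s) 9: elivimreero
2. 0 -> i / C _ C #: no change
3. f -> v, k -> g, p -> b, s -> z / V _ V: no change
surface: elivimreero

cell MOD=lu, ASPECT=ma, VEL=ta:
underlying: eliv-tot-o-si
1. o -> e, u -> i / F C0 _: fires at position(s) 6: elivtetosi
2. 0 -> i / C _ C #: no change
3. f -> v, k -> g, p -> b, s -> z / V _ V: fires at position(s) 9: elivtetozi
surface: elivtetozi

cell MOD=gu, ASPECT=ib, VEL=vo:
underlying: eliv-zak-um-vp
1. o -> e, u -> i / F C0 _: no change
2. 0 -> i / C _ C #: inserts after position(s) 10: elivzakumvip
3. f -> v, k -> g, p -> b, s -> z / V _ V: fires at position(s) 7: elivzagumvip
surface: elivzagumvip

cell MOD=so, ASPECT=du, VEL=ta:
underlying: eliv-t-re-si
1. o -> e, u -> i / F C0 _: no change
2. 0 -> i / C _ C #: no change
3. f -> v, k -> g, p -> b, s -> z / V _ V: fires at position(s) 8: elivtrezi
surface: elivtrezi

cell MOD=ma, ASPECT=ma, VEL=vo:
underlying: eliv-im-o-vp
1. o -> e, u -> i / F C0 _: fires at position(s) 7: elivimevp
2. 0 -> i / C _ C #: inserts after position(s) 8: elivimevip
3. f -> v, k -> g, p -> b, s -> z / V _ V: no change
surface: elivimevip


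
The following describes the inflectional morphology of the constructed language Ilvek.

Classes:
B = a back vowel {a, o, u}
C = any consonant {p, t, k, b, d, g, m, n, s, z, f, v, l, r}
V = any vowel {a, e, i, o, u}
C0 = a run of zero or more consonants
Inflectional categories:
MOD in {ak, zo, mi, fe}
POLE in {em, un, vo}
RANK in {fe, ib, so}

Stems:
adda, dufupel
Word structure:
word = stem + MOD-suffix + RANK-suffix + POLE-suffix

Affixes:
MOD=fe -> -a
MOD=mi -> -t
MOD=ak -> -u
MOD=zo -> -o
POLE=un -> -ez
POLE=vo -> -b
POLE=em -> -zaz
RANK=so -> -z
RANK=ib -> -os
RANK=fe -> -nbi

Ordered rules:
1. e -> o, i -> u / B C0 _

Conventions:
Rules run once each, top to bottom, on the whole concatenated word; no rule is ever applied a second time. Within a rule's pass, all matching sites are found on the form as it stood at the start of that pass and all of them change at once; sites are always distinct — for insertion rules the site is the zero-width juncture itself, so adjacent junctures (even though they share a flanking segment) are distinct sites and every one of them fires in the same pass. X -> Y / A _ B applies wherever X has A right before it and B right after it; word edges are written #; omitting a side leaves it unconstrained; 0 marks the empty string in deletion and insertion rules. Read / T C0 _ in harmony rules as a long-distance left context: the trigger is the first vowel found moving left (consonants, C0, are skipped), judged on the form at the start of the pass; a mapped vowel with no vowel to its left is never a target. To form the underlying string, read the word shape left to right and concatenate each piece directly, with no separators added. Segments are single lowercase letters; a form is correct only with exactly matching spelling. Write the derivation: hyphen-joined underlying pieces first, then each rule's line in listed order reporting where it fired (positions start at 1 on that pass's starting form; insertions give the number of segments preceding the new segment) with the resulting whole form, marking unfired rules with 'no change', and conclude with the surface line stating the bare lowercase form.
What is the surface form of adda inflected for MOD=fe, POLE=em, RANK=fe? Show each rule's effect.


underlying: adda-a-nbi-zaz
1. e -> o, i -> u / B C0 _: fires at position(s) 8: addaanbuzaz
surface: addaanbuzaz


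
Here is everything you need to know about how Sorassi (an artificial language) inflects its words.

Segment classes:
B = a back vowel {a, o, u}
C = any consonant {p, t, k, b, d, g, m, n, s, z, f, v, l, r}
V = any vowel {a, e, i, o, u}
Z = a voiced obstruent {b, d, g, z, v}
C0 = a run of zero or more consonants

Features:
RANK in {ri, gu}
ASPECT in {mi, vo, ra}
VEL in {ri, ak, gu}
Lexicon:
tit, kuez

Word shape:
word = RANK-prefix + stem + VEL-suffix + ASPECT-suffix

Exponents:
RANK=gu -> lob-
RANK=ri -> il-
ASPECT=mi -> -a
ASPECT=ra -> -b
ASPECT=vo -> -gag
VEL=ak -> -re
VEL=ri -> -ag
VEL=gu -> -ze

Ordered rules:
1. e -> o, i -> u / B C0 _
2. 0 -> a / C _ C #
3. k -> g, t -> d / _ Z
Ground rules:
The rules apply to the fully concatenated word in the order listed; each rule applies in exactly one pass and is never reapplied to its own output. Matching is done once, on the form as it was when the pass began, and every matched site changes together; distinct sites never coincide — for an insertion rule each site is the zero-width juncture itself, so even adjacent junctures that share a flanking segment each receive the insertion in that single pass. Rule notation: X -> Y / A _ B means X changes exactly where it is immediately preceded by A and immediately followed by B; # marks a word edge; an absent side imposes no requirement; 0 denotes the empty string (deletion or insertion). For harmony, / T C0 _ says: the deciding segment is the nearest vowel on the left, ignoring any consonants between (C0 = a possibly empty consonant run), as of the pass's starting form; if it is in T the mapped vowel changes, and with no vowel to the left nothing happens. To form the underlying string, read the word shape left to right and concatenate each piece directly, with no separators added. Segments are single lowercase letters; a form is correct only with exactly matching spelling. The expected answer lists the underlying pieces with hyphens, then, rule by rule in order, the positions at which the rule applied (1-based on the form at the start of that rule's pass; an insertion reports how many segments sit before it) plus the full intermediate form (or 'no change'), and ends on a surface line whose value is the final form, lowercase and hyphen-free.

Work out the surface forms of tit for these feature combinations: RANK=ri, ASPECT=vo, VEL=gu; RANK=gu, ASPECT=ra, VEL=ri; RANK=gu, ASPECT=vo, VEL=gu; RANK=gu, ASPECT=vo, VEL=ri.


cell RANK=ri, ASPECT=vo, VEL=gu:
underlying: il-tit-ze-gag
1. e -> o, i -> u / B C0 _: no change
2. 0 -> a / C _ C #: no change
3. k -> g, t -> d / _ Z: fires at position(s) 5: iltidzegag
surface: iltidzegag

cell RANK=gu, ASPECT=ra, VEL=ri:
underlying: lob-tit-ag-b
1. e -> o, i -> u / B C0 _: fires at position(s) 5: lobtutagb
2. 0 -> a / C _ C #: inserts after position(s) 8: lobtutagab
3. k -> g, t -> d / _ Z: no change
surface: lobtutagab

cell RANK=gu, ASPECT=vo, VEL=gu:
underlying: lob-tit-ze-gag
1. e -> o, i -> u / B C0 _: fires at position(s) 5: lobtutzegag
2. 0 -> a / C _ C #: no change
3. k -> g, t -> d / _ Z: fires at position(s) 6: lobtudzegag
surface: lobtudzegag

cell RANK=gu, ASPECT=vo, VEL=ri:
underlying: lob-tit-ag-gag
1. e -> o, i -> u / B C0 _: fires at position(s) 5: lobtutaggag
2. 0 -> a / C _ C #: no change
3. k -> g, t -> d / _ Z: no change
surface: lobtutaggag


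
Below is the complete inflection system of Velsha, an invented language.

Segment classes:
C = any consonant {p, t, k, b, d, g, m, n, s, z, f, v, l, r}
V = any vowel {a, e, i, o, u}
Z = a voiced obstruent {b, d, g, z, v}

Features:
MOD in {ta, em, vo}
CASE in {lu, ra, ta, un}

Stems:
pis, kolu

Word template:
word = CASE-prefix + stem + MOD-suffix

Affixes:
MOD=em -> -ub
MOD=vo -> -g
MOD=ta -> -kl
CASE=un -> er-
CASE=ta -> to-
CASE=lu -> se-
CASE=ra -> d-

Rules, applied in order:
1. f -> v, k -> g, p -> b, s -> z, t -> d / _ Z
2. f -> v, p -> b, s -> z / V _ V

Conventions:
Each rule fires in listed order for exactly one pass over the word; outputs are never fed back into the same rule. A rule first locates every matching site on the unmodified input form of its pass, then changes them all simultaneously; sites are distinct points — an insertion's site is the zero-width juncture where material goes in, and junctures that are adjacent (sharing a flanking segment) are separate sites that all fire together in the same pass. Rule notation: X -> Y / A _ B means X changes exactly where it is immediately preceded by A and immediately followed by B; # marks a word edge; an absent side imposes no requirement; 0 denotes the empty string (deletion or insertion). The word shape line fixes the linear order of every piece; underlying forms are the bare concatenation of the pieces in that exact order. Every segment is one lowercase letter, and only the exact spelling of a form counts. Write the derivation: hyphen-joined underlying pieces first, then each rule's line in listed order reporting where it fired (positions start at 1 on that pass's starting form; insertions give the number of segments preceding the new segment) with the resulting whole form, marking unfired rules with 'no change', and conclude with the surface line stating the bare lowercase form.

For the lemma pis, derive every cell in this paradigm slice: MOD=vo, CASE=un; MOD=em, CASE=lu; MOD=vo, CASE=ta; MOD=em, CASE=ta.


cell MOD=vo, CASE=un:
underlying: er-pis-g
1. f -> v, k -> g, p -> b, s -> z, t -> d / _ Z: fires at position(s) 5: erpizg
2. f -> v, p -> b, s -> z / V _ V: no change
surface: erpizg

cell MOD=em, CASE=lu:
underlying: se-pis-ub
1. f -> v, k -> g, p -> b, s -> z, t -> d / _ Z: no change
2. f -> v, p -> b, s -> z / V _ V: fires at position(s) 3, 5: sebizub
surface: sebizub

cell MOD=vo, CASE=ta:
underlying: to-pis-g
1. f -> v, k -> g, p -> b, s -> z, t -> d / _ Z: fires at position(s) 5: topizg
2. f -> v, p -> b, s -> z / V _ V: fires at position(s) 3: tobizg
surface: tobizg

cell MOD=em, CASE=ta:
underlying: to-pis-ub
1. f -> v, k -> g, p -> b, s -> z, t -> d / _ Z: no change
2. f -> v, p -> b, s -> z / V _ V: fires at position(s) 3, 5: tobizub
surface: tobizub


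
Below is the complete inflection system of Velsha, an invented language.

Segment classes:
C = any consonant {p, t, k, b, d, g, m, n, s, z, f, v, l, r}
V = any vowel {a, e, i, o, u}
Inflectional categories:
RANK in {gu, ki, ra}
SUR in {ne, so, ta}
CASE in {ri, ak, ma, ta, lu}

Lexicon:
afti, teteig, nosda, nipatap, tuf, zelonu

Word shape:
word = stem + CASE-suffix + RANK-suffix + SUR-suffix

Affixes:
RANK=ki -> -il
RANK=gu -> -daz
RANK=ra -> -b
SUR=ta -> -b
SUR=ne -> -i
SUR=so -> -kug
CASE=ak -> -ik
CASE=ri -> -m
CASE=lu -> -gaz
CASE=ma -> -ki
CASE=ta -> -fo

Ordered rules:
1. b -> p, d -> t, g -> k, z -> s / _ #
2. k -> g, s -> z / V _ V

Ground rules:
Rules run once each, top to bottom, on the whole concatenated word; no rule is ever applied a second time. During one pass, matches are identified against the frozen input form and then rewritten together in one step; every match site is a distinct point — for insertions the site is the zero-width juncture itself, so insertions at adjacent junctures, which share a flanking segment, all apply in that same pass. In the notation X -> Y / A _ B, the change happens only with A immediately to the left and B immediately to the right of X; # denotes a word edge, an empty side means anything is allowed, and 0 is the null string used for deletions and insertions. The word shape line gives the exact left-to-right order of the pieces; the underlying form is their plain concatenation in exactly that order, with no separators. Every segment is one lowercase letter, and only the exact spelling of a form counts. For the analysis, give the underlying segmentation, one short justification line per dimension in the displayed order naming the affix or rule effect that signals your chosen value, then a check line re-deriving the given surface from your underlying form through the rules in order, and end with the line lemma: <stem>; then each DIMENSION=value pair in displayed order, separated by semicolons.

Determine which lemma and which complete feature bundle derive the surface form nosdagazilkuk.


underlying: nosda-gaz-il-kug
RANK=ki - signalled by the affix -il
SUR=so - signalled by the affix -kug
CASE=lu - signalled by the affix -gaz
check: nosdagazilkug -> nosdagazilkuk -> nosdagazilkuk
lemma: nosda; RANK=ki; SUR=so; CASE=lu


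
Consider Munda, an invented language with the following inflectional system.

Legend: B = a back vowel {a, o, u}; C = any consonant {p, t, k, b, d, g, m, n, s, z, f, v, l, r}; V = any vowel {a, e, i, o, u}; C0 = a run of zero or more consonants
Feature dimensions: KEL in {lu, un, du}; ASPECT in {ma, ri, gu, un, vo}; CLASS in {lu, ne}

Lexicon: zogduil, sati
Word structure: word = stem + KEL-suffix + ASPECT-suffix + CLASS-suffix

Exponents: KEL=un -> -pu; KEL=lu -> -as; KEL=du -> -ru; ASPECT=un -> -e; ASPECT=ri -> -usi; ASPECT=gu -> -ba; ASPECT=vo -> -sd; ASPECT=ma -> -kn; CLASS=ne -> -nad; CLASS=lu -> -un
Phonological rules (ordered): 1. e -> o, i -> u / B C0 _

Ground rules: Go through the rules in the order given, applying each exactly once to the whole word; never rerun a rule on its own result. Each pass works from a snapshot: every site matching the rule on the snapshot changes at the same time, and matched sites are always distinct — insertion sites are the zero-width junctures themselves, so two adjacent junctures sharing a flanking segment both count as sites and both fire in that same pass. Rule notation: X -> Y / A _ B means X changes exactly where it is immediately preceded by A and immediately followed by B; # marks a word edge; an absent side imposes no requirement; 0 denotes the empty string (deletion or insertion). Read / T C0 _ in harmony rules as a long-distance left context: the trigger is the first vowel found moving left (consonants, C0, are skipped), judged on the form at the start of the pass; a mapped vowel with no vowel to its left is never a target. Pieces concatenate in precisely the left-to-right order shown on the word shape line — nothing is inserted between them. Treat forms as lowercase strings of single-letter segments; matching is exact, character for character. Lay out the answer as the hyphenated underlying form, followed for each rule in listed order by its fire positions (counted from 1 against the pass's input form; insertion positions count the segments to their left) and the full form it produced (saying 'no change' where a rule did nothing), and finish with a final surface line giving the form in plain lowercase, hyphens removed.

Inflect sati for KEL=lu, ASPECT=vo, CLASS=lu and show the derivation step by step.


underlying: sati-as-sd-un
1. e -> o, i -> u / B C0 _: fires at position(s) 4: satuassdun
surface: satuassdun


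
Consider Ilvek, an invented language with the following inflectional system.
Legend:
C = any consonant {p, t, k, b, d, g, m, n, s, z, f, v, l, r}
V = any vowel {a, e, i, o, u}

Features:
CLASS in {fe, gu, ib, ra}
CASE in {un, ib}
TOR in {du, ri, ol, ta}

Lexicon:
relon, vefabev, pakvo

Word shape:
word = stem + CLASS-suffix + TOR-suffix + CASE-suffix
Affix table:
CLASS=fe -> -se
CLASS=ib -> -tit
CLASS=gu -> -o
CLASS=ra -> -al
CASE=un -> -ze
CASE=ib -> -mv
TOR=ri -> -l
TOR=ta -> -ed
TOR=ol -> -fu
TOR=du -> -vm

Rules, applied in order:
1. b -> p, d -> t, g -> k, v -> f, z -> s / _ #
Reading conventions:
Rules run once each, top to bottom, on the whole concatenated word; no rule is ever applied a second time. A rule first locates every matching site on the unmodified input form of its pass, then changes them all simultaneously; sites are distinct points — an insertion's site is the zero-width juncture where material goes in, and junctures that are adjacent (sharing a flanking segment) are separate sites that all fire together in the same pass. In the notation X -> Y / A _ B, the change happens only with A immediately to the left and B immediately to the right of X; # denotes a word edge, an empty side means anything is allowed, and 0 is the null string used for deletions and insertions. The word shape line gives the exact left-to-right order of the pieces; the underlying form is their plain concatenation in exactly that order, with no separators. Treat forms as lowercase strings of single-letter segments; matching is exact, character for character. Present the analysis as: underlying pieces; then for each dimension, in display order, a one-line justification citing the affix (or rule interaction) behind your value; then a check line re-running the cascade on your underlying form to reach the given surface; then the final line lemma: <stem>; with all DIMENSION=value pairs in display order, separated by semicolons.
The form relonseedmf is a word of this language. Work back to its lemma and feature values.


underlying: relon-se-ed-mv
CLASS=fe - signalled by the affix -se
CASE=ib - signalled by the affix -mv
TOR=ta - signalled by the affix -ed
check: relonseedmv -> relonseedmf
lemma: relon; CLASS=fe; CASE=ib; TOR=ta


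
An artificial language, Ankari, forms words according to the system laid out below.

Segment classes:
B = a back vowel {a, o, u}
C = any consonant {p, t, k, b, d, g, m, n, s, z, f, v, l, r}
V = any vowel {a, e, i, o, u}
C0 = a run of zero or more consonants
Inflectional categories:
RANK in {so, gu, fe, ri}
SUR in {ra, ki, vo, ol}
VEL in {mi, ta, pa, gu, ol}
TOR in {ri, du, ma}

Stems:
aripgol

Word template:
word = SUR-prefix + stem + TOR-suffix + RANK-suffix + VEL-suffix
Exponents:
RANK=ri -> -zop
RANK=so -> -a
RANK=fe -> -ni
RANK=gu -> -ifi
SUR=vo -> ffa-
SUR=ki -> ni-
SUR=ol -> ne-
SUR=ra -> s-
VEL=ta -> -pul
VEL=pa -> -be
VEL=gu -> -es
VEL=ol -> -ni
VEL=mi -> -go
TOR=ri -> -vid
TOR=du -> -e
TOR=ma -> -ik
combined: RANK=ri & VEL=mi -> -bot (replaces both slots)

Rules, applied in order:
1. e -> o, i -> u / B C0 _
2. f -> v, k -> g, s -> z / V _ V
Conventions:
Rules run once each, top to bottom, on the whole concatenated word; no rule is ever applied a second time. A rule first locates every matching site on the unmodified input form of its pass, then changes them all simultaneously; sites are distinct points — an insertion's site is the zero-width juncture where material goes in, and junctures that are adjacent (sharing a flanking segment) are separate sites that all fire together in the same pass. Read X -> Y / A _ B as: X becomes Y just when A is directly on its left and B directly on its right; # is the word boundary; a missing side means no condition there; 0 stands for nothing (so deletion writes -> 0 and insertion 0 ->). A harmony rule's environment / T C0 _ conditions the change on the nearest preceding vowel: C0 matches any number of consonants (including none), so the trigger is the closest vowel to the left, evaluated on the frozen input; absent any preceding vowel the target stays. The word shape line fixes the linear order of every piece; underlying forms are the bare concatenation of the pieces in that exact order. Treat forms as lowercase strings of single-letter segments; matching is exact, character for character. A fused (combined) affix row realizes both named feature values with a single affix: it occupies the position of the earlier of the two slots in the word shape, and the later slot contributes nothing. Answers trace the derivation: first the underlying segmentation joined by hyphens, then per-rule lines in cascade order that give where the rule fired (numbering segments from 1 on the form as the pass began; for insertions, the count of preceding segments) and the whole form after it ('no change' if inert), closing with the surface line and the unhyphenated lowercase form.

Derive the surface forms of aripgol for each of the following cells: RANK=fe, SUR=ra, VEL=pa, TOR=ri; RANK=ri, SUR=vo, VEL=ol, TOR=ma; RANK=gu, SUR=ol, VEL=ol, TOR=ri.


cell RANK=fe, SUR=ra, VEL=pa, TOR=ri:
underlying: s-aripgol-vid-ni-be
1. e -> o, i -> u / B C0 _: fires at position(s) 4, 10: sarupgolvudnibe
2. f -> v, k -> g, s -> z / V _ V: no change
surface: sarupgolvudnibe

cell RANK=ri, SUR=vo, VEL=ol, TOR=ma:
underlying: ffa-aripgol-ik-zop-ni
1. e -> o, i -> u / B C0 _: fires at position(s) 6, 11, 17: ffaarupgolukzopnu
2. f -> v, k -> g, s -> z / V _ V: no change
surface: ffaarupgolukzopnu

cell RANK=gu, SUR=ol, VEL=ol, TOR=ri:
underlying: ne-aripgol-vid-ifi-ni
1. e -> o, i -> u / B C0 _: fires at position(s) 5, 11: nearupgolvudifini
2. f -> v, k -> g, s -> z / V _ V: fires at position(s) 14: nearupgolvudivini
surface: nearupgolvudivini


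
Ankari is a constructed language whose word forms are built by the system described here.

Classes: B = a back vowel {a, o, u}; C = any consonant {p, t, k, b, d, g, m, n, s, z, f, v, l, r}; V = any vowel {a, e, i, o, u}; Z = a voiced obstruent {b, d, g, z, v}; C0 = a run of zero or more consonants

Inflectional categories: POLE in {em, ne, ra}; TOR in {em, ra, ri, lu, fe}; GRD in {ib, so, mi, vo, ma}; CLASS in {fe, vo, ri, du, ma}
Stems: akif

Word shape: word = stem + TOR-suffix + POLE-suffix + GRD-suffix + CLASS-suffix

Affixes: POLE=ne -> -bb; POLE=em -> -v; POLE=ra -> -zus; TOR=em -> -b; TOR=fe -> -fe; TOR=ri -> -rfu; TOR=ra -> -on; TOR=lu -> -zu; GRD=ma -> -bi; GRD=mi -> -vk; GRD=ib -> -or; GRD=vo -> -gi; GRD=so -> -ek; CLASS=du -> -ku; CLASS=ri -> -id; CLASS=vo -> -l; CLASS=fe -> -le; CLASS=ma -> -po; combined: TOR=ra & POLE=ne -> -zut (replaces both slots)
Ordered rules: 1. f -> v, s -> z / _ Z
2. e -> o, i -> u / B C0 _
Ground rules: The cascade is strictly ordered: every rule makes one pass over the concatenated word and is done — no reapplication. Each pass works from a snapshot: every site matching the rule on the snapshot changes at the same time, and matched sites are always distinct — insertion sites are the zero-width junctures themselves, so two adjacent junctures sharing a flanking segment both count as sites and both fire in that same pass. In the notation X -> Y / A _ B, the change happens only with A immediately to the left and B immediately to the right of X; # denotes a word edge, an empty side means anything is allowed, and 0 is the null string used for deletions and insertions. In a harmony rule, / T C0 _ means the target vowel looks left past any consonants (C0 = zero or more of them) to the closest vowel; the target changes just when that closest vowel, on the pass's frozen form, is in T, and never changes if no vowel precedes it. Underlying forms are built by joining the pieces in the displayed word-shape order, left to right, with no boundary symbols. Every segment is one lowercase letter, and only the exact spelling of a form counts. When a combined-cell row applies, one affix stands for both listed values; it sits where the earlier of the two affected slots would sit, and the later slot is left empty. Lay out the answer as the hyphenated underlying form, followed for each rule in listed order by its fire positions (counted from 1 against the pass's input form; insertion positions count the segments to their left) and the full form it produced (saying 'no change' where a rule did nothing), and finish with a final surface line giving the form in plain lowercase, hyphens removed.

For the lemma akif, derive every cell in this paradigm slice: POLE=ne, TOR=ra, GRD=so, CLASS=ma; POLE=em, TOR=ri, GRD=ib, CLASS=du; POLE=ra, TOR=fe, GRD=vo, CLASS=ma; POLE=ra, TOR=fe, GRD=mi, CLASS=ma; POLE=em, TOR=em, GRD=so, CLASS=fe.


cell POLE=ne, TOR=ra, GRD=so, CLASS=ma:
underlying: akif-zut-ek-po
1. f -> v, s -> z / _ Z: fires at position(s) 4: akivzutekpo
2. e -> o, i -> u / B C0 _: fires at position(s) 3, 8: akuvzutokpo
surface: akuvzutokpo

cell POLE=em, TOR=ri, GRD=ib, CLASS=du:
underlying: akif-rfu-v-or-ku
1. f -> v, s -> z / _ Z: no change
2. e -> o, i -> u / B C0 _: fires at position(s) 3: akufrfuvorku
surface: akufrfuvorku

cell POLE=ra, TOR=fe, GRD=vo, CLASS=ma:
underlying: akif-fe-zus-gi-po
1. f -> v, s -> z / _ Z: fires at position(s) 9: akiffezuzgipo
2. e -> o, i -> u / B C0 _: fires at position(s) 3, 11: akuffezuzgupo
surface: akuffezuzgupo

cell POLE=ra, TOR=fe, GRD=mi, CLASS=ma:
underlying: akif-fe-zus-vk-po
1. f -> v, s -> z / _ Z: fires at position(s) 9: akiffezuzvkpo
2. e -> o, i -> u / B C0 _: fires at position(s) 3: akuffezuzvkpo
surface: akuffezuzvkpo

cell POLE=em, TOR=em, GRD=so, CLASS=fe:
underlying: akif-b-v-ek-le
1. f -> v, s -> z / _ Z: fires at position(s) 4: akivbvekle
2. e -> o, i -> u / B C0 _: fires at position(s) 3: akuvbvekle
surface: akuvbvekle


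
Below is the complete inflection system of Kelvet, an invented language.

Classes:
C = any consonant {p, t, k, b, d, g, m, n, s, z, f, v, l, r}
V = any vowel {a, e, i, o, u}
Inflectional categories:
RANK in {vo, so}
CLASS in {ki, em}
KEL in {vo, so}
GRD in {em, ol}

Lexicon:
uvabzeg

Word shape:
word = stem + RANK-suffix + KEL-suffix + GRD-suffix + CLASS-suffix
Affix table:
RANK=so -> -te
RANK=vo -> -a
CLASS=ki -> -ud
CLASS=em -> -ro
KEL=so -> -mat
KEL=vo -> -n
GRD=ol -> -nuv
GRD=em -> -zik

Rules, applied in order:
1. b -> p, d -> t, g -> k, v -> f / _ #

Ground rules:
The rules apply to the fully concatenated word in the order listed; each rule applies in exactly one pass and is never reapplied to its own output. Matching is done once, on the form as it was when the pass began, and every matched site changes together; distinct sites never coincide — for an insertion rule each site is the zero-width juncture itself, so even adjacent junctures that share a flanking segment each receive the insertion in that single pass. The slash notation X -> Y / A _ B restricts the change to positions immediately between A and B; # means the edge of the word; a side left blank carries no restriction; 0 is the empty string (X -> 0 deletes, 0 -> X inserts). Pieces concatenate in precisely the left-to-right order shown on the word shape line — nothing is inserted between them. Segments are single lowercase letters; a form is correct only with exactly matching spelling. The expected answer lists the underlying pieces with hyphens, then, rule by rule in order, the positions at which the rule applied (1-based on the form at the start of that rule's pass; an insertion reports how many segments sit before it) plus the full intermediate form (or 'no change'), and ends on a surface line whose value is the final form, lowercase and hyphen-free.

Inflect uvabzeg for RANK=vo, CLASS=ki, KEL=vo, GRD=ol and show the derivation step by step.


underlying: uvabzeg-a-n-nuv-ud
1. b -> p, d -> t, g -> k, v -> f / _ #: fires at position(s) 14: uvabzegannuvut
surface: uvabzegannuvut


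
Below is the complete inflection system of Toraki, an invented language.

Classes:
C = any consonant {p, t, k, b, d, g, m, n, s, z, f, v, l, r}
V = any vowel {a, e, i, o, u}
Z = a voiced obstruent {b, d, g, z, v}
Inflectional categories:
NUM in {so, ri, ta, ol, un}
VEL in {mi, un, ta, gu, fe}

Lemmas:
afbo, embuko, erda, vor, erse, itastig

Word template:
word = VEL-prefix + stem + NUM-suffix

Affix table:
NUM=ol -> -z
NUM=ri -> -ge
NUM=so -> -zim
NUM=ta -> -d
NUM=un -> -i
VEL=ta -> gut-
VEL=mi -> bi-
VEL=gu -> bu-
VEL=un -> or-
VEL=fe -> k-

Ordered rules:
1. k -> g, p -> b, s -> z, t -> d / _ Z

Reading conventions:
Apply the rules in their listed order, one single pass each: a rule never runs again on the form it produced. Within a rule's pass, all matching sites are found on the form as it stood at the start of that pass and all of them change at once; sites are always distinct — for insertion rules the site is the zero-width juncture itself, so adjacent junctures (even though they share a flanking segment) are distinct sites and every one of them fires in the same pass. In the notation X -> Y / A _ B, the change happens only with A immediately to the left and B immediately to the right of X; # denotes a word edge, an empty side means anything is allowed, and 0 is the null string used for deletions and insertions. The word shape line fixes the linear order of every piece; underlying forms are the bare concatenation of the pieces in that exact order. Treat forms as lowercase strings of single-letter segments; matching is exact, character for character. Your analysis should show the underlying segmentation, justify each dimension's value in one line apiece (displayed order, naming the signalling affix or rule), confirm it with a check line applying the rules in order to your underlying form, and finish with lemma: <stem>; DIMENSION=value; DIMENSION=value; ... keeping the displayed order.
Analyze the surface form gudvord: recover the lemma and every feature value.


underlying: gut-vor-d
NUM=ta - signalled by the affix -d
VEL=ta - signalled by the affix gut-
check: gutvord -> gudvord
lemma: vor; NUM=ta; VEL=ta
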